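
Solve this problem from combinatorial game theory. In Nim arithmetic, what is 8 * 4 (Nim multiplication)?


Nim multiplication is bilinear over XOR: (u XOR v) * w = (u*w) XOR (v*w).
So we split each operand into its bit components and XOR the pairwise Nim products.
8 = 8 (as XOR of powers of 2).
4 = 4 (as XOR of powers of 2).
Using the standard Nim-product table on single bits:
  2*2 = 3,   2*4 = 8,   2*8 = 12,
  4*4 = 6,   4*8 = 11,  8*8 = 13,
and  1*x = x (identity), k*l = l*k (commutative).
Pairwise Nim products:
  8 * 4 = 11
XOR them: 11 = 11.
Result: 8 * 4 = 11 (in Nim).

11


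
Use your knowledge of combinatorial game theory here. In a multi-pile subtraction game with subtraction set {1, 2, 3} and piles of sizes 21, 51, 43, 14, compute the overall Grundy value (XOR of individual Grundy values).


Subtraction set: {1, 2, 3}
For this subtraction set, G(n) = n mod 4 (period = max + 1 = 4).
Pile 1 (size 21): G(21) = 21 mod 4 = 1
Pile 2 (size 51): G(51) = 51 mod 4 = 3
Pile 3 (size 43): G(43) = 43 mod 4 = 3
Pile 4 (size 14): G(14) = 14 mod 4 = 2
Total Grundy value = XOR of all: 1 XOR 3 XOR 3 XOR 2 = 3

3


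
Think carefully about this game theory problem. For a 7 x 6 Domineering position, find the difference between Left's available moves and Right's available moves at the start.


Board is 7 x 6 (rows x cols).
Left (vertical) placements: (rows-1) * cols = 6 * 6 = 36
Right (horizontal) placements: rows * (cols-1) = 7 * 5 = 35
Advantage = Left - Right = 36 - 35 = 1

1


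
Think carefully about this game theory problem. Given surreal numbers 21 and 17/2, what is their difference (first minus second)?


x = 21, y = 17/2
Converting to common denominator: 2
x = 42/2, y = 17/2
x - y = 21 - 17/2 = 25/2

25/2


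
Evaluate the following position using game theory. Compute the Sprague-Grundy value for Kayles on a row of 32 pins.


Kayles: a move removes 1 or 2 adjacent pins from a contiguous row.
Removing pins from a row of k leaves two independent rows (a, b) with a + b = k - 1 (one pin) or a + b = k - 2 (two pins); an end removal gives a = 0.
By Sprague-Grundy, G(k) = mex{ G(a) XOR G(b) } over all these splits. G(0) = 0.
G(1): splits (0,0):0^0=0 -> mex({0}) = 1
G(2): splits (0,1):0^1=1 (0,0):0^0=0 -> mex({0, 1}) = 2
G(3): splits (0,2):0^2=2 (1,1):1^1=0 (0,1):0^1=1 -> mex({0, 1, 2}) = 3
G(4): splits (0,3):0^3=3 (1,2):1^2=3 (0,2):0^2=2 (1,1):1^1=0 -> mex({0, 2, 3}) = 1
G(5): splits (0,4):0^1=1 (1,3):1^3=2 (2,2):2^2=0 (0,3):0^3=3 (1,2):1^2=3 -> mex({0, 1, 2, 3}) = 4
G(6) = mex({0, 1, 2, 4}) = 3
G(7) = mex({0, 1, 3, 4, 5}) = 2
G(8) = mex({0, 2, 3, 5, 6}) = 1
G(9) = mex({0, 1, 2, 3, 6, 7}) = 4
G(10) = mex({0, 1, 3, 4, 5, 7}) = 2
G(11) = mex({0, 1, 2, 3, 4, 5}) = 6
G(12) = mex({0, 1, 2, 3, 5, 6, 7}) = 4
G(13) = mex({0, 2, 3, 4, 6, 7}) = 1
G(14) = mex({0, 1, 4, 5, 6, 7}) = 2
G(15) = mex({0, 1, 2, 3, 4, 5, 6}) = 7
G(16) = mex({0, 2, 3, 5, 6, 7}) = 1
G(17) = mex({0, 1, 2, 3, 5, 6, 7}) = 4
G(18) = mex({0, 1, 2, 4, 5, 6}) = 3
G(19) = mex({0, 1, 3, 4, 5, 7}) = 2
G(20) = mex({0, 2, 3, 4, 5, 6, 7}) = 1
G(21) = mex({0, 1, 2, 3, 5, 6, 7}) = 4
G(22) = mex({0, 1, 2, 3, 4, 5, 7}) = 6
G(23) = mex({0, 1, 2, 3, 4, 5, 6}) = 7
G(24) = mex({0, 1, 2, 3, 5, 6, 7}) = 4
G(25) = mex({0, 2, 3, 4, 6, 7}) = 1
G(26) = mex({0, 1, 3, 4, 5, 6, 7}) = 2
G(27) = mex({0, 1, 2, 3, 4, 5, 6, 7}) = 8
G(28) = mex({0, 1, 2, 3, 4, 6, 7, 8}) = 5
G(29) = mex({0, 1, 2, 3, 5, 6, 7, 8, 9}) = 4
G(30) = mex({0, 1, 2, 3, 4, 5, 6, 9, 10}) = 7
G(31) = mex({0, 1, 3, 4, 5, 7, 10, 11}) = 2
G(32) = mex({0, 2, 3, 4, 5, 6, 7, 9, 11}) = 1
Therefore G(32) = 1.

1


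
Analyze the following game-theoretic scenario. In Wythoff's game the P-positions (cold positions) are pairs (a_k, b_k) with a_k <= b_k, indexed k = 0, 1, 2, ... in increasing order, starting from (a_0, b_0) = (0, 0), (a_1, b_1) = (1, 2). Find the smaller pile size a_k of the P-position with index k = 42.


By Wythoff's theorem, a_k = floor(k * phi) and b_k = floor(k * phi^2) = a_k + k, where phi = (1 + sqrt(5))/2 is the golden ratio.
phi = (1 + sqrt(5))/2 = 1.618034
k = 42
k * phi = 42 * 1.618034 = 67.957428
a_42 = floor(k * phi) = 67

67


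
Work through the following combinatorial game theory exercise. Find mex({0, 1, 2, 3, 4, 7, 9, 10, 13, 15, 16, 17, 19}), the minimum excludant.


Set = {0, 1, 2, 3, 4, 7, 9, 10, 13, 15, 16, 17, 19}
0 is in the set.
1 is in the set.
2 is in the set.
3 is in the set.
4 is in the set.
5 is NOT in the set. This is the mex.
mex = 5

5


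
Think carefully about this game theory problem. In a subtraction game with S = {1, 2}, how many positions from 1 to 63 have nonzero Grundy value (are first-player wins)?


Subtraction set S = {1, 2}, so G(n) = n mod 3.
G(n) = 0 when n is a multiple of 3.
Multiples of 3 in [1, 63]: 21
N-positions (nonzero Grundy) = 63 - 21 = 42

42


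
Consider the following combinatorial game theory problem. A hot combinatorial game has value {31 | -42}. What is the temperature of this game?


The game is {31 | -42}, a switch {a | b} with numbers a > b.
Cooling {a | b} by t gives {a - t | b + t}, which stops being hot when a - t = b + t, i.e. at t = (a - b)/2. So the temperature of a switch is (a - b)/2.
Temperature = (Left option - Right option) / 2
= (31 - (-42)) / 2
= 73 / 2
= 73/2

73/2


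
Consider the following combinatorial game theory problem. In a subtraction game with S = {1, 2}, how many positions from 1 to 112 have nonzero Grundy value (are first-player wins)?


Subtraction set S = {1, 2}, so G(n) = n mod 3.
G(n) = 0 when n is a multiple of 3.
Multiples of 3 in [1, 112]: 37
N-positions (nonzero Grundy) = 112 - 37 = 75

75


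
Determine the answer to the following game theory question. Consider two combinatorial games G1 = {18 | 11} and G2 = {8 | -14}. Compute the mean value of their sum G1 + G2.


G1 = {18 | 11}, G2 = {8 | -14}
Each is a switch {a | b} with numbers a > b; its mean value is (a + b)/2, and mean value is additive over game sums: m(G1 + G2) = m(G1) + m(G2).
Mean of G1 = (18 + (11))/2 = 29/2 = 29/2
Mean of G2 = (8 + (-14))/2 = -6/2 = -3
Mean of G1 + G2 = 29/2 + -3 = 23/2

23/2


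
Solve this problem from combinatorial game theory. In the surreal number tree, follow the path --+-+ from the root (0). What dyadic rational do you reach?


Sign expansion: --+-+
Rule: track bounds (lo, hi), initially (-inf, +inf). On '+', the current value becomes lo and we move to the simplest number in (value, hi): value + 1 if hi = +inf, otherwise the midpoint (value + hi)/2. On '-', the current value becomes hi and we move to value - 1 if lo = -inf, otherwise the midpoint (lo + value)/2.
Start at 0.
Step 1: sign = -, move left. Bounds: (-inf, 0). Value = -1
Step 2: sign = -, move left. Bounds: (-inf, -1). Value = -2
Step 3: sign = +, move right. Bounds: (-2, -1). Value = -3/2
Step 4: sign = -, move left. Bounds: (-2, -3/2). Value = -7/4
Step 5: sign = +, move right. Bounds: (-7/4, -3/2). Value = -13/8
The surreal number with sign expansion --+-+ is -13/8.

-13/8


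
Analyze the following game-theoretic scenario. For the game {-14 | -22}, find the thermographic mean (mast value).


Game = {-14 | -22}, a switch {a | b} with numbers a > b.
Its thermograph has left wall a - t and right wall b + t, which meet at t = (a - b)/2, where both equal (a + b)/2. So the mast (mean value) is at (a + b)/2.
Mean = (-14 + (-22))/2 = -36/2 = -18

-18


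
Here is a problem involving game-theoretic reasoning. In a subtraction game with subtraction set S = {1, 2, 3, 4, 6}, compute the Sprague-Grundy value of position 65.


The subtraction set is S = {1, 2, 3, 4, 6}.
G(k) = mex{ G(k - s) : s in S, s <= k }. We compute iteratively: G(0) = 0.
G(1) = mex({0}) = 1
G(2) = mex({0, 1}) = 2
G(3) = mex({0, 1, 2}) = 3
G(4) = mex({0, 1, 2, 3}) = 4
G(5) = mex({1, 2, 3, 4}) = 0
G(6) = mex({0, 2, 3, 4}) = 1
G(7) = mex({0, 1, 3, 4}) = 2
G(8) = mex({0, 1, 2, 4}) = 3
G(9) = mex({0, 1, 2, 3}) = 4
G(10) = mex({1, 2, 3, 4}) = 0
Observe that G(5)..G(10) = 0, 1, 2, 3, 4, 0 repeats G(0)..G(5) = 0, 1, 2, 3, 4, 0.
For k >= max(S) = 6, G(k) is determined by the previous 6 values G(k-6)..G(k-1); a window of 6 consecutive values has recurred shifted by 5, so by induction G(k + 5) = G(k) for all k >= 0: the sequence is periodic from the start with period 5.
One period: G(0..4) = 0, 1, 2, 3, 4.
65 mod 5 = 0, so G(65) = G(0) = 0.

0


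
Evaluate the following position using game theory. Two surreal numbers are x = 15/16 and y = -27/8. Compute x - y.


x = 15/16, y = -27/8
Converting to common denominator: 16
x = 15/16, y = -54/16
x - y = 15/16 - -27/8 = 69/16

69/16


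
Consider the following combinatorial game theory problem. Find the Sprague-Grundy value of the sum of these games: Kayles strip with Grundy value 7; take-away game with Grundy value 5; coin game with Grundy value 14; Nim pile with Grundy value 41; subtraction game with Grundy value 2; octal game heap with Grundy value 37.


By the Sprague-Grundy theorem, the Grundy value of a sum of games is the XOR of individual Grundy values.
Kayles strip: Grundy value = 7. Running XOR: 0 XOR 7 = 7
take-away game: Grundy value = 5. Running XOR: 7 XOR 5 = 2
coin game: Grundy value = 14. Running XOR: 2 XOR 14 = 12
Nim pile: Grundy value = 41. Running XOR: 12 XOR 41 = 37
subtraction game: Grundy value = 2. Running XOR: 37 XOR 2 = 39
octal game heap: Grundy value = 37. Running XOR: 39 XOR 37 = 2
The combined Grundy value is 2.

2


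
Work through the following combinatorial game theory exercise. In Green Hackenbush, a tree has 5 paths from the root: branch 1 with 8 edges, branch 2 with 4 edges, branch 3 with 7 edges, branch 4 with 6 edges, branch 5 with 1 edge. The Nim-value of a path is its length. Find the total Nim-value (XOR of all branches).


The tree has 5 branches from the ground vertex.
In Green Hackenbush, the Nim-value of a simple path of length k is k.
Branch 1: length 8, Nim-value = 8
Branch 2: length 4, Nim-value = 4
Branch 3: length 7, Nim-value = 7
Branch 4: length 6, Nim-value = 6
Branch 5: length 1, Nim-value = 1
Total Nim-value = XOR of all branch values:
0 XOR 8 = 8
8 XOR 4 = 12
12 XOR 7 = 11
11 XOR 6 = 13
13 XOR 1 = 12
Nim-value of the tree = 12

12


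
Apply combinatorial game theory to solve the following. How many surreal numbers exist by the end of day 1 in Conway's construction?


Day 0: {|} = 0 is born. Count = 1.
Day n: the number of surreal numbers born by day n is 2^(n+1) - 1.
By day 0: 2^1 - 1 = 1
By day 1: 2^2 - 1 = 3
By day 1: 3 surreal numbers.

3


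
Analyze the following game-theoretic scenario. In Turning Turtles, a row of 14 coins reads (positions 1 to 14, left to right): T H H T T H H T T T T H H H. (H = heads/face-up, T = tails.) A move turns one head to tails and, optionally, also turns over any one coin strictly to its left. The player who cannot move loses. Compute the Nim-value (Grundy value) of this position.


Coins: T H H T T H H T T T T H H H
Key fact: a single head at position k behaves exactly like a Nim heap of size k (turning it to T and optionally flipping a coin at j < k corresponds to moving the heap from k to j, or to 0), and heads combine as a disjunctive sum (two heads at the same place would cancel, matching j XOR j = 0). So the Nim-value is the XOR of the 1-indexed positions of the heads.
Face-up positions (1-indexed): [2, 3, 6, 7, 12, 13, 14]
XOR 0 with 2: 0 XOR 2 = 2
XOR 2 with 3: 2 XOR 3 = 1
XOR 1 with 6: 1 XOR 6 = 7
XOR 7 with 7: 7 XOR 7 = 0
XOR 0 with 12: 0 XOR 12 = 12
XOR 12 with 13: 12 XOR 13 = 1
XOR 1 with 14: 1 XOR 14 = 15
Nim-value = 15

15


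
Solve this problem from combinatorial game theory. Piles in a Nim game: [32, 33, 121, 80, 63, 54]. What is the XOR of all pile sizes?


We need the XOR (exclusive or) of all pile sizes.
After XOR-ing pile 1 (size 32): 0 XOR 32 = 32
After XOR-ing pile 2 (size 33): 32 XOR 33 = 1
After XOR-ing pile 3 (size 121): 1 XOR 121 = 120
After XOR-ing pile 4 (size 80): 120 XOR 80 = 40
After XOR-ing pile 5 (size 63): 40 XOR 63 = 23
After XOR-ing pile 6 (size 54): 23 XOR 54 = 33
The Nim-value of this position is 33.

33


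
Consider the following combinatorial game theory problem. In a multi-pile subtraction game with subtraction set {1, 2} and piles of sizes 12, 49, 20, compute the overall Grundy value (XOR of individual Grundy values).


Subtraction set: {1, 2}
For this subtraction set, G(n) = n mod 3 (period = max + 1 = 3).
Pile 1 (size 12): G(12) = 12 mod 3 = 0
Pile 2 (size 49): G(49) = 49 mod 3 = 1
Pile 3 (size 20): G(20) = 20 mod 3 = 2
Total Grundy value = XOR of all: 0 XOR 1 XOR 2 = 3

3


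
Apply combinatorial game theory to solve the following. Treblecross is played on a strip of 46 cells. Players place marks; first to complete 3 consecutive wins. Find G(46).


Treblecross: place X on empty cells; 3-in-a-row wins.
Playing within two cells of an existing X lets the opponent win at once, so sensible play treats the cells i-2..i+2 around each X as dead. The player left with no safe cell loses, so this is a normal-play take-away game on strips of safe cells.
Placing X at cell i (0-indexed) of a strip of k safe cells leaves independent strips of sizes max(0, i-2) and max(0, k-i-3). Hence G(k) = mex{ G(max(0,i-2)) XOR G(max(0,k-i-3)) : 0 <= i < k }, with G(0) = 0.
G(1): splits (0,0):0^0=0 -> mex({0}) = 1
G(2): splits (0,0):0^0=0 -> mex({0}) = 1
G(3): splits (0,0):0^0=0 -> mex({0}) = 1
G(4): splits (0,1):0^1=1 (0,0):0^0=0 -> mex({0, 1}) = 2
G(5): splits (0,2):0^1=1 (0,1):0^1=1 (0,0):0^0=0 -> mex({0, 1}) = 2
G(6) = mex({1}) = 0
G(7) = mex({0, 1, 2}) = 3
G(8) = mex({0, 1, 2}) = 3
G(9) = mex({0, 2}) = 1
G(10) = mex({0, 2, 3}) = 1
G(11) = mex({0, 3}) = 1
G(12) = mex({1, 3}) = 0
G(13) = mex({0, 1, 2, 3}) = 4
G(14) = mex({0, 1, 2}) = 3
G(15) = mex({0, 1, 2}) = 3
G(16) = mex({0, 1, 2, 4}) = 3
G(17) = mex({0, 1, 3, 4}) = 2
G(18) = mex({0, 1, 3, 4}) = 2
G(19) = mex({0, 1, 3, 5}) = 2
G(20) = mex({0, 1, 2, 3, 5}) = 4
G(21) = mex({0, 1, 2, 3, 5}) = 4
G(22) = mex({1, 2, 6}) = 0
G(23) = mex({0, 1, 2, 3, 4, 6}) = 5
G(24) = mex({0, 1, 2, 3, 4}) = 5
G(25) = mex({0, 1, 3, 4, 7}) = 2
G(26) = mex({0, 1, 3, 4, 5, 7}) = 2
G(27) = mex({0, 1, 3, 5}) = 2
G(28) = mex({0, 1, 2, 5}) = 3
G(29) = mex({0, 1, 2, 4, 5, 6}) = 3
G(30) = mex({1, 2, 4, 6}) = 0
G(31) = mex({0, 1, 2, 3, 4, 6}) = 5
G(32) = mex({1, 2, 3, 4, 7}) = 0
G(33) = mex({0, 3, 7}) = 1
G(34) = mex({0, 2, 3, 5, 7}) = 1
G(35) = mex({0, 2, 3, 5, 6}) = 1
G(36) = mex({0, 1, 2, 5, 6}) = 3
G(37) = mex({0, 1, 2, 4, 5, 6}) = 3
G(38) = mex({0, 1, 2, 4}) = 3
G(39) = mex({0, 1, 2, 3, 4, 7}) = 5
G(40) = mex({0, 1, 2, 3, 4, 5, 7}) = 6
G(41) = mex({0, 1, 2, 3, 5, 7}) = 4
G(42) = mex({0, 1, 2, 3, 5, 6, 7}) = 4
G(43) = mex({0, 2, 3, 5, 6}) = 1
G(44) = mex({1, 2, 3, 4, 5, 6}) = 0
G(45) = mex({0, 1, 2, 3, 4, 6, 7}) = 5
G(46) = mex({0, 1, 2, 3, 4, 7}) = 5
Therefore G(46) = 5.

5


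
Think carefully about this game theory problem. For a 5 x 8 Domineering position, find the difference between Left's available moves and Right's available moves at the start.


Board is 5 x 8 (rows x cols).
Left (vertical) placements: (rows-1) * cols = 4 * 8 = 32
Right (horizontal) placements: rows * (cols-1) = 5 * 7 = 35
Advantage = Left - Right = 32 - 35 = -3

-3


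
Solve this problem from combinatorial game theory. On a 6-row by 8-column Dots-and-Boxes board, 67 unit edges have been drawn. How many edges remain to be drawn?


Grid: 6 x 8 boxes, i.e. 7 rows and 9 columns of dots.
Horizontal edges: (rows + 1) * cols = 7 * 8 = 56
Vertical edges: rows * (cols + 1) = 6 * 9 = 54
Total edges: 56 + 54 = 110
Edges drawn: 67
Remaining: 110 - 67 = 43

43


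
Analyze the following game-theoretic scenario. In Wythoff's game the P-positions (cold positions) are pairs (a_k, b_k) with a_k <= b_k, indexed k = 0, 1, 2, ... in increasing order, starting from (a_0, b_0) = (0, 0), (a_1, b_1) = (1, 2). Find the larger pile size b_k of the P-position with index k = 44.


By Wythoff's theorem, a_k = floor(k * phi) and b_k = floor(k * phi^2) = a_k + k, where phi = (1 + sqrt(5))/2 is the golden ratio.
phi = (1 + sqrt(5))/2 = 1.618034
phi^2 = phi + 1 = 2.618034
k = 44
k * phi^2 = 44 * 2.618034 = 115.193496
b_44 = floor(k * phi^2) = 115 (check: a_44 + k = 71 + 44 = 115)

115


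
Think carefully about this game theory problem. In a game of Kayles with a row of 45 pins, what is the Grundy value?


Kayles: a move removes 1 or 2 adjacent pins from a contiguous row.
Removing pins from a row of k leaves two independent rows (a, b) with a + b = k - 1 (one pin) or a + b = k - 2 (two pins); an end removal gives a = 0.
By Sprague-Grundy, G(k) = mex{ G(a) XOR G(b) } over all these splits. G(0) = 0.
G(1): splits (0,0):0^0=0 -> mex({0}) = 1
G(2): splits (0,1):0^1=1 (0,0):0^0=0 -> mex({0, 1}) = 2
G(3): splits (0,2):0^2=2 (1,1):1^1=0 (0,1):0^1=1 -> mex({0, 1, 2}) = 3
G(4): splits (0,3):0^3=3 (1,2):1^2=3 (0,2):0^2=2 (1,1):1^1=0 -> mex({0, 2, 3}) = 1
G(5): splits (0,4):0^1=1 (1,3):1^3=2 (2,2):2^2=0 (0,3):0^3=3 (1,2):1^2=3 -> mex({0, 1, 2, 3}) = 4
G(6) = mex({0, 1, 2, 4}) = 3
G(7) = mex({0, 1, 3, 4, 5}) = 2
G(8) = mex({0, 2, 3, 5, 6}) = 1
G(9) = mex({0, 1, 2, 3, 6, 7}) = 4
G(10) = mex({0, 1, 3, 4, 5, 7}) = 2
G(11) = mex({0, 1, 2, 3, 4, 5}) = 6
G(12) = mex({0, 1, 2, 3, 5, 6, 7}) = 4
G(13) = mex({0, 2, 3, 4, 6, 7}) = 1
G(14) = mex({0, 1, 4, 5, 6, 7}) = 2
G(15) = mex({0, 1, 2, 3, 4, 5, 6}) = 7
G(16) = mex({0, 2, 3, 5, 6, 7}) = 1
G(17) = mex({0, 1, 2, 3, 5, 6, 7}) = 4
G(18) = mex({0, 1, 2, 4, 5, 6}) = 3
G(19) = mex({0, 1, 3, 4, 5, 7}) = 2
G(20) = mex({0, 2, 3, 4, 5, 6, 7}) = 1
G(21) = mex({0, 1, 2, 3, 5, 6, 7}) = 4
G(22) = mex({0, 1, 2, 3, 4, 5, 7}) = 6
G(23) = mex({0, 1, 2, 3, 4, 5, 6}) = 7
G(24) = mex({0, 1, 2, 3, 5, 6, 7}) = 4
G(25) = mex({0, 2, 3, 4, 6, 7}) = 1
G(26) = mex({0, 1, 3, 4, 5, 6, 7}) = 2
G(27) = mex({0, 1, 2, 3, 4, 5, 6, 7}) = 8
G(28) = mex({0, 1, 2, 3, 4, 6, 7, 8}) = 5
G(29) = mex({0, 1, 2, 3, 5, 6, 7, 8, 9}) = 4
G(30) = mex({0, 1, 2, 3, 4, 5, 6, 9, 10}) = 7
G(31) = mex({0, 1, 3, 4, 5, 7, 10, 11}) = 2
G(32) = mex({0, 2, 3, 4, 5, 6, 7, 9, 11}) = 1
G(33) = mex({0, 1, 2, 3, 4, 5, 6, 7, 9, 12}) = 8
G(34) = mex({0, 1, 2, 3, 4, 5, 7, 8, 11, 12}) = 6
G(35) = mex({0, 1, 2, 3, 4, 5, 6, 8, 9, 10, 11}) = 7
G(36) = mex({0, 1, 2, 3, 5, 6, 7, 9, 10}) = 4
G(37) = mex({0, 2, 3, 4, 6, 7, 9, 10, 11, 12}) = 1
G(38) = mex({0, 1, 3, 4, 5, 6, 7, 9, 10, 11, 12}) = 2
G(39) = mex({0, 1, 2, 4, 5, 6, 7, 9, 10, 12, 14}) = 3
G(40) = mex({0, 2, 3, 4, 6, 7, 11, 12, 14}) = 1
G(41) = mex({0, 1, 2, 3, 5, 6, 7, 9, 10, 11, 12}) = 4
G(42) = mex({0, 1, 2, 3, 4, 5, 6, 9, 10}) = 7
G(43) = mex({0, 1, 3, 4, 5, 7, 9, 10, 12, 15}) = 2
G(44) = mex({0, 2, 3, 4, 5, 6, 7, 9, 10, 12, 15}) = 1
G(45) = mex({0, 1, 2, 3, 4, 5, 6, 7, 9, 10, 12, 14}) = 8
Therefore G(45) = 8.

8


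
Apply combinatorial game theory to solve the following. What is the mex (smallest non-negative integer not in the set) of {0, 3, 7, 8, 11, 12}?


Set = {0, 3, 7, 8, 11, 12}
0 is in the set.
1 is NOT in the set. This is the mex.
mex = 1

1


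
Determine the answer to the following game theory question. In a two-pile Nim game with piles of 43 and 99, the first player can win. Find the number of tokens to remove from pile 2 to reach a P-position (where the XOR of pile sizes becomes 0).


Piles: 43 and 99
Current XOR: 43 XOR 99 = 72 (non-zero, so this is an N-position).
To make the XOR zero, we need to find a move that balances the piles.
For pile 2 (size 99): target = 99 XOR 72 = 43
We reduce pile 2 from 99 to 43.
Tokens removed: 99 - 43 = 56
Verification: 43 XOR 43 = 0

56


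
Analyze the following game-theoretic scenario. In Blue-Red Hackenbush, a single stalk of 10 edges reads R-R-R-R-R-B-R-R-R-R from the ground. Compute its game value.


Edges (from ground): R-R-R-R-R-B-R-R-R-R
By Berlekamp's sign-expansion rule, a Blue-Red Hackenbush stalk has the value of the surreal number whose sign sequence is the edge sequence with B -> + and R -> -.
Sign sequence: -----+----
Trace the sign expansion in the surreal number tree, starting from 0:
Edge 1: R (sign -) -> bounds (-inf, 0), value = -1
Edge 2: R (sign -) -> bounds (-inf, -1), value = -2
Edge 3: R (sign -) -> bounds (-inf, -2), value = -3
Edge 4: R (sign -) -> bounds (-inf, -3), value = -4
Edge 5: R (sign -) -> bounds (-inf, -4), value = -5
Edge 6: B (sign +) -> bounds (-5, -4), value = -9/2
Edge 7: R (sign -) -> bounds (-5, -9/2), value = -19/4
Edge 8: R (sign -) -> bounds (-5, -19/4), value = -39/8
Edge 9: R (sign -) -> bounds (-5, -39/8), value = -79/16
Edge 10: R (sign -) -> bounds (-5, -79/16), value = -159/32
Game value = -159/32

-159/32


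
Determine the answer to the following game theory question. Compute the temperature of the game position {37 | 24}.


The game is {37 | 24}, a switch {a | b} with numbers a > b.
Cooling {a | b} by t gives {a - t | b + t}, which stops being hot when a - t = b + t, i.e. at t = (a - b)/2. So the temperature of a switch is (a - b)/2.
Temperature = (Left option - Right option) / 2
= (37 - (24)) / 2
= 13 / 2
= 13/2

13/2


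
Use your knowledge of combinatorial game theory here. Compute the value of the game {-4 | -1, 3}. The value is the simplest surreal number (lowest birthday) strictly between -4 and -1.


Left options: {-4}, max = -4
Right options: {-1, 3}, min = -1
All options are numbers and max(Left) < min(Right), so by the simplicity theorem the value is the simplest (earliest-born) number strictly between -4 and -1.
Integers -3 through -2 all lie strictly between -4 and -1.
Among integers, the simplest (lowest birthday = smallest |n|; 0 is born on day 0, +-n on day n) is -2.
No non-integer in the interval can be simpler: if x is a non-integer in the interval, then floor(x) or ceil(x) also lies in the interval (the interval contains an integer), and both are proper prefixes of x's sign expansion, i.e. born earlier. So the game value is -2.
Game value = -2

-2


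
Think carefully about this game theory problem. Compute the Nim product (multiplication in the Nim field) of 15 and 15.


Nim multiplication is bilinear over XOR: (u XOR v) * w = (u*w) XOR (v*w).
So we split each operand into its bit components and XOR the pairwise Nim products.
15 = 1 + 2 + 4 + 8 (as XOR of powers of 2).
15 = 1 + 2 + 4 + 8 (as XOR of powers of 2).
Using the standard Nim-product table on single bits:
  2*2 = 3,   2*4 = 8,   2*8 = 12,
  4*4 = 6,   4*8 = 11,  8*8 = 13,
and  1*x = x (identity), k*l = l*k (commutative).
Pairwise Nim products:
  1 * 1 = 1
  1 * 2 = 2
  1 * 4 = 4
  1 * 8 = 8
  2 * 1 = 2
  2 * 2 = 3
  2 * 4 = 8
  2 * 8 = 12
  4 * 1 = 4
  4 * 2 = 8
  4 * 4 = 6
  4 * 8 = 11
  8 * 1 = 8
  8 * 2 = 12
  8 * 4 = 11
  8 * 8 = 13
XOR them: 1 XOR 2 XOR 4 XOR 8 XOR 2 XOR 3 XOR 8 XOR 12 XOR 4 XOR 8 XOR 6 XOR 11 XOR 8 XOR 12 XOR 11 XOR 13 = 9.
Result: 15 * 15 = 9 (in Nim).

9


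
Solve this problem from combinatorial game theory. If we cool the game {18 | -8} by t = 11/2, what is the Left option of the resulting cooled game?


Original game: {18 | -8} (a switch {a | b} with a > b).
Cooling by t (for t below the temperature (a - b)/2 = 13) taxes each move by t: {a | b} cooled by t is {a - t | b + t}.
Cooling amount: t = 11/2
Cooled Left option: 18 - 11/2 = 25/2
Cooled Right option: -8 + 11/2 = -5/2
Cooled game: {25/2 | -5/2}
Left option = 25/2

25/2


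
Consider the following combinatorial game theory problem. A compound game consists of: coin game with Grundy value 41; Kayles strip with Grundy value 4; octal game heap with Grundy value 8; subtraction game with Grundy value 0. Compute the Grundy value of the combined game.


By the Sprague-Grundy theorem, the Grundy value of a sum of games is the XOR of individual Grundy values.
coin game: Grundy value = 41. Running XOR: 0 XOR 41 = 41
Kayles strip: Grundy value = 4. Running XOR: 41 XOR 4 = 45
octal game heap: Grundy value = 8. Running XOR: 45 XOR 8 = 37
subtraction game: Grundy value = 0. Running XOR: 37 XOR 0 = 37
The combined Grundy value is 37.

37


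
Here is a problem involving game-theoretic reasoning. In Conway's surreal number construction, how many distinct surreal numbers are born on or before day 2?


Day 0: {|} = 0 is born. Count = 1.
Day n: the number of surreal numbers born by day n is 2^(n+1) - 1.
By day 0: 2^1 - 1 = 1
By day 1: 2^2 - 1 = 3
By day 2: 2^3 - 1 = 7
By day 2: 7 surreal numbers.

7


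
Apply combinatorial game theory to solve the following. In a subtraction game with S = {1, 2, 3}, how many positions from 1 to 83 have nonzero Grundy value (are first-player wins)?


Subtraction set S = {1, 2, 3}, so G(n) = n mod 4.
G(n) = 0 when n is a multiple of 4.
Multiples of 4 in [1, 83]: 20
N-positions (nonzero Grundy) = 83 - 20 = 63

63


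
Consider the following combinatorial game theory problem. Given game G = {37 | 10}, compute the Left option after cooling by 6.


Original game: {37 | 10} (a switch {a | b} with a > b).
Cooling by t (for t below the temperature (a - b)/2 = 27/2) taxes each move by t: {a | b} cooled by t is {a - t | b + t}.
Cooling amount: t = 6
Cooled Left option: 37 - 6 = 31
Cooled Right option: 10 + 6 = 16
Cooled game: {31 | 16}
Left option = 31

31


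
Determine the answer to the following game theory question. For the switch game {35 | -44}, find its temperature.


The game is {35 | -44}, a switch {a | b} with numbers a > b.
Cooling {a | b} by t gives {a - t | b + t}, which stops being hot when a - t = b + t, i.e. at t = (a - b)/2. So the temperature of a switch is (a - b)/2.
Temperature = (Left option - Right option) / 2
= (35 - (-44)) / 2
= 79 / 2
= 79/2

79/2


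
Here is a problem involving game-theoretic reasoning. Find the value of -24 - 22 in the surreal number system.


x = -24, y = 22
x - y = -24 - 22 = -46

-46


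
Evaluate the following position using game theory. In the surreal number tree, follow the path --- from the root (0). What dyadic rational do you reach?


Sign expansion: ---
Rule: track bounds (lo, hi), initially (-inf, +inf). On '+', the current value becomes lo and we move to the simplest number in (value, hi): value + 1 if hi = +inf, otherwise the midpoint (value + hi)/2. On '-', the current value becomes hi and we move to value - 1 if lo = -inf, otherwise the midpoint (lo + value)/2.
Start at 0.
Step 1: sign = -, move left. Bounds: (-inf, 0). Value = -1
Step 2: sign = -, move left. Bounds: (-inf, -1). Value = -2
Step 3: sign = -, move left. Bounds: (-inf, -2). Value = -3
The surreal number with sign expansion --- is -3.

-3


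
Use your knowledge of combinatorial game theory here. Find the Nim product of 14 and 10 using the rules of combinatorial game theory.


Nim multiplication is bilinear over XOR: (u XOR v) * w = (u*w) XOR (v*w).
So we split each operand into its bit components and XOR the pairwise Nim products.
14 = 2 + 4 + 8 (as XOR of powers of 2).
10 = 2 + 8 (as XOR of powers of 2).
Using the standard Nim-product table on single bits:
  2*2 = 3,   2*4 = 8,   2*8 = 12,
  4*4 = 6,   4*8 = 11,  8*8 = 13,
and  1*x = x (identity), k*l = l*k (commutative).
Pairwise Nim products:
  2 * 2 = 3
  2 * 8 = 12
  4 * 2 = 8
  4 * 8 = 11
  8 * 2 = 12
  8 * 8 = 13
XOR them: 3 XOR 12 XOR 8 XOR 11 XOR 12 XOR 13 = 13.
Result: 14 * 10 = 13 (in Nim).

13


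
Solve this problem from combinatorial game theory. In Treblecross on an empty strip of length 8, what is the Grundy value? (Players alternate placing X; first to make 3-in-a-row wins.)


Treblecross: place X on empty cells; 3-in-a-row wins.
Playing within two cells of an existing X lets the opponent win at once, so sensible play treats the cells i-2..i+2 around each X as dead. The player left with no safe cell loses, so this is a normal-play take-away game on strips of safe cells.
Placing X at cell i (0-indexed) of a strip of k safe cells leaves independent strips of sizes max(0, i-2) and max(0, k-i-3). Hence G(k) = mex{ G(max(0,i-2)) XOR G(max(0,k-i-3)) : 0 <= i < k }, with G(0) = 0.
G(1): splits (0,0):0^0=0 -> mex({0}) = 1
G(2): splits (0,0):0^0=0 -> mex({0}) = 1
G(3): splits (0,0):0^0=0 -> mex({0}) = 1
G(4): splits (0,1):0^1=1 (0,0):0^0=0 -> mex({0, 1}) = 2
G(5): splits (0,2):0^1=1 (0,1):0^1=1 (0,0):0^0=0 -> mex({0, 1}) = 2
G(6) = mex({1}) = 0
G(7) = mex({0, 1, 2}) = 3
G(8) = mex({0, 1, 2}) = 3
Therefore G(8) = 3.

3


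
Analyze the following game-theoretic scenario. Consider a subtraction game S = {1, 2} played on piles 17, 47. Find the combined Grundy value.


Subtraction set: {1, 2}
For this subtraction set, G(n) = n mod 3 (period = max + 1 = 3).
Pile 1 (size 17): G(17) = 17 mod 3 = 2
Pile 2 (size 47): G(47) = 47 mod 3 = 2
Total Grundy value = XOR of all: 2 XOR 2 = 0

0


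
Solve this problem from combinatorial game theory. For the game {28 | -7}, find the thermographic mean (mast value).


Game = {28 | -7}, a switch {a | b} with numbers a > b.
Its thermograph has left wall a - t and right wall b + t, which meet at t = (a - b)/2, where both equal (a + b)/2. So the mast (mean value) is at (a + b)/2.
Mean = (28 + (-7))/2 = 21/2 = 21/2

21/2


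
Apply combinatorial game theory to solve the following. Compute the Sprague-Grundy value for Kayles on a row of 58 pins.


Kayles: a move removes 1 or 2 adjacent pins from a contiguous row.
Removing pins from a row of k leaves two independent rows (a, b) with a + b = k - 1 (one pin) or a + b = k - 2 (two pins); an end removal gives a = 0.
By Sprague-Grundy, G(k) = mex{ G(a) XOR G(b) } over all these splits. G(0) = 0.
G(1): splits (0,0):0^0=0 -> mex({0}) = 1
G(2): splits (0,1):0^1=1 (0,0):0^0=0 -> mex({0, 1}) = 2
G(3): splits (0,2):0^2=2 (1,1):1^1=0 (0,1):0^1=1 -> mex({0, 1, 2}) = 3
G(4): splits (0,3):0^3=3 (1,2):1^2=3 (0,2):0^2=2 (1,1):1^1=0 -> mex({0, 2, 3}) = 1
G(5): splits (0,4):0^1=1 (1,3):1^3=2 (2,2):2^2=0 (0,3):0^3=3 (1,2):1^2=3 -> mex({0, 1, 2, 3}) = 4
G(6) = mex({0, 1, 2, 4}) = 3
G(7) = mex({0, 1, 3, 4, 5}) = 2
G(8) = mex({0, 2, 3, 5, 6}) = 1
G(9) = mex({0, 1, 2, 3, 6, 7}) = 4
G(10) = mex({0, 1, 3, 4, 5, 7}) = 2
G(11) = mex({0, 1, 2, 3, 4, 5}) = 6
G(12) = mex({0, 1, 2, 3, 5, 6, 7}) = 4
G(13) = mex({0, 2, 3, 4, 6, 7}) = 1
G(14) = mex({0, 1, 4, 5, 6, 7}) = 2
G(15) = mex({0, 1, 2, 3, 4, 5, 6}) = 7
G(16) = mex({0, 2, 3, 5, 6, 7}) = 1
G(17) = mex({0, 1, 2, 3, 5, 6, 7}) = 4
G(18) = mex({0, 1, 2, 4, 5, 6}) = 3
G(19) = mex({0, 1, 3, 4, 5, 7}) = 2
G(20) = mex({0, 2, 3, 4, 5, 6, 7}) = 1
G(21) = mex({0, 1, 2, 3, 5, 6, 7}) = 4
G(22) = mex({0, 1, 2, 3, 4, 5, 7}) = 6
G(23) = mex({0, 1, 2, 3, 4, 5, 6}) = 7
G(24) = mex({0, 1, 2, 3, 5, 6, 7}) = 4
G(25) = mex({0, 2, 3, 4, 6, 7}) = 1
G(26) = mex({0, 1, 3, 4, 5, 6, 7}) = 2
G(27) = mex({0, 1, 2, 3, 4, 5, 6, 7}) = 8
G(28) = mex({0, 1, 2, 3, 4, 6, 7, 8}) = 5
G(29) = mex({0, 1, 2, 3, 5, 6, 7, 8, 9}) = 4
G(30) = mex({0, 1, 2, 3, 4, 5, 6, 9, 10}) = 7
G(31) = mex({0, 1, 3, 4, 5, 7, 10, 11}) = 2
G(32) = mex({0, 2, 3, 4, 5, 6, 7, 9, 11}) = 1
G(33) = mex({0, 1, 2, 3, 4, 5, 6, 7, 9, 12}) = 8
G(34) = mex({0, 1, 2, 3, 4, 5, 7, 8, 11, 12}) = 6
G(35) = mex({0, 1, 2, 3, 4, 5, 6, 8, 9, 10, 11}) = 7
G(36) = mex({0, 1, 2, 3, 5, 6, 7, 9, 10}) = 4
G(37) = mex({0, 2, 3, 4, 6, 7, 9, 10, 11, 12}) = 1
G(38) = mex({0, 1, 3, 4, 5, 6, 7, 9, 10, 11, 12}) = 2
G(39) = mex({0, 1, 2, 4, 5, 6, 7, 9, 10, 12, 14}) = 3
G(40) = mex({0, 2, 3, 4, 6, 7, 11, 12, 14}) = 1
G(41) = mex({0, 1, 2, 3, 5, 6, 7, 9, 10, 11, 12}) = 4
G(42) = mex({0, 1, 2, 3, 4, 5, 6, 9, 10}) = 7
G(43) = mex({0, 1, 3, 4, 5, 7, 9, 10, 12, 15}) = 2
G(44) = mex({0, 2, 3, 4, 5, 6, 7, 9, 10, 12, 15}) = 1
G(45) = mex({0, 1, 2, 3, 4, 5, 6, 7, 9, 10, 12, 14}) = 8
G(46) = mex({0, 1, 3, 4, 5, 7, 8, 11, 12, 14}) = 2
G(47) = mex({0, 1, 2, 3, 4, 5, 6, 8, 9, 10, 11, 12}) = 7
G(48) = mex({0, 1, 2, 3, 5, 6, 7, 9, 10}) = 4
G(49) = mex({0, 2, 3, 4, 6, 7, 9, 10, 11, 12, 15}) = 1
G(50) = mex({0, 1, 4, 5, 6, 7, 9, 11, 12, 14, 15}) = 2
G(51) = mex({0, 1, 2, 3, 4, 5, 6, 7, 9, 12, 14, 15}) = 8
G(52) = mex({0, 2, 3, 4, 5, 6, 7, 8, 11, 12, 15}) = 1
G(53) = mex({0, 1, 2, 3, 5, 6, 7, 8, 9, 10, 11, 12}) = 4
G(54) = mex({0, 1, 2, 3, 4, 5, 6, 9, 10}) = 7
G(55) = mex({0, 1, 3, 4, 5, 7, 9, 10, 11, 12}) = 2
G(56) = mex({0, 2, 3, 4, 5, 6, 7, 9, 10, 11, 12, 13, 14}) = 1
G(57) = mex({0, 1, 2, 3, 5, 6, 7, 9, 10, 12, 13, 14, 15}) = 4
G(58) = mex({0, 1, 3, 4, 5, 7, 11, 12, 14, 15}) = 2
Therefore G(58) = 2.

2


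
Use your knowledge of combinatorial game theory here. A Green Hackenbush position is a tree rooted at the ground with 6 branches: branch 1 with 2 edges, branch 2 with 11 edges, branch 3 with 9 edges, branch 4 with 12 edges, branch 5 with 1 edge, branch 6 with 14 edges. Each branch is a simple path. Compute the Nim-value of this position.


The tree has 6 branches from the ground vertex.
In Green Hackenbush, the Nim-value of a simple path of length k is k.
Branch 1: length 2, Nim-value = 2
Branch 2: length 11, Nim-value = 11
Branch 3: length 9, Nim-value = 9
Branch 4: length 12, Nim-value = 12
Branch 5: length 1, Nim-value = 1
Branch 6: length 14, Nim-value = 14
Total Nim-value = XOR of all branch values:
0 XOR 2 = 2
2 XOR 11 = 9
9 XOR 9 = 0
0 XOR 12 = 12
12 XOR 1 = 13
13 XOR 14 = 3
Nim-value of the tree = 3

3


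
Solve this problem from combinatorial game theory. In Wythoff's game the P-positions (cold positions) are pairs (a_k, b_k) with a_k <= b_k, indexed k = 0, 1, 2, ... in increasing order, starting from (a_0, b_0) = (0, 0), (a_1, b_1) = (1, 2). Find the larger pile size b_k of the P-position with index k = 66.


By Wythoff's theorem, a_k = floor(k * phi) and b_k = floor(k * phi^2) = a_k + k, where phi = (1 + sqrt(5))/2 is the golden ratio.
phi = (1 + sqrt(5))/2 = 1.618034
phi^2 = phi + 1 = 2.618034
k = 66
k * phi^2 = 66 * 2.618034 = 172.790243
b_66 = floor(k * phi^2) = 172 (check: a_66 + k = 106 + 66 = 172)

172


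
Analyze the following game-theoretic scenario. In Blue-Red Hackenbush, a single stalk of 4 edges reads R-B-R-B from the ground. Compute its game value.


Edges (from ground): R-B-R-B
By Berlekamp's sign-expansion rule, a Blue-Red Hackenbush stalk has the value of the surreal number whose sign sequence is the edge sequence with B -> + and R -> -.
Sign sequence: -+-+
Trace the sign expansion in the surreal number tree, starting from 0:
Edge 1: R (sign -) -> bounds (-inf, 0), value = -1
Edge 2: B (sign +) -> bounds (-1, 0), value = -1/2
Edge 3: R (sign -) -> bounds (-1, -1/2), value = -3/4
Edge 4: B (sign +) -> bounds (-3/4, -1/2), value = -5/8
Game value = -5/8

-5/8


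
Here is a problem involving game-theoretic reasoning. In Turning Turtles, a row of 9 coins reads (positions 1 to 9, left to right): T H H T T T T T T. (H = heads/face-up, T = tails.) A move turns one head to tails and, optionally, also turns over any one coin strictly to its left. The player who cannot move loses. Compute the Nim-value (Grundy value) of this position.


Coins: T H H T T T T T T
Key fact: a single head at position k behaves exactly like a Nim heap of size k (turning it to T and optionally flipping a coin at j < k corresponds to moving the heap from k to j, or to 0), and heads combine as a disjunctive sum (two heads at the same place would cancel, matching j XOR j = 0). So the Nim-value is the XOR of the 1-indexed positions of the heads.
Face-up positions (1-indexed): [2, 3]
XOR 0 with 2: 0 XOR 2 = 2
XOR 2 with 3: 2 XOR 3 = 1
Nim-value = 1

1


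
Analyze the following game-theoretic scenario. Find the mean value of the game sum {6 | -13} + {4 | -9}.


G1 = {6 | -13}, G2 = {4 | -9}
Each is a switch {a | b} with numbers a > b; its mean value is (a + b)/2, and mean value is additive over game sums: m(G1 + G2) = m(G1) + m(G2).
Mean of G1 = (6 + (-13))/2 = -7/2 = -7/2
Mean of G2 = (4 + (-9))/2 = -5/2 = -5/2
Mean of G1 + G2 = -7/2 + -5/2 = -6

-6


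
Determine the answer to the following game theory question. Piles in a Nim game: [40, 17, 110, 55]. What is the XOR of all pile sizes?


We need the XOR (exclusive or) of all pile sizes.
After XOR-ing pile 1 (size 40): 0 XOR 40 = 40
After XOR-ing pile 2 (size 17): 40 XOR 17 = 57
After XOR-ing pile 3 (size 110): 57 XOR 110 = 87
After XOR-ing pile 4 (size 55): 87 XOR 55 = 96
The Nim-value of this position is 96.

96


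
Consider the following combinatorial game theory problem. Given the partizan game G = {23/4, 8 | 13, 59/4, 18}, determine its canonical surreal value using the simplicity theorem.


Left options: {23/4, 8}, max = 8
Right options: {13, 59/4, 18}, min = 13
All options are numbers and max(Left) < min(Right), so by the simplicity theorem the value is the simplest (earliest-born) number strictly between 8 and 13.
Integers 9 through 12 all lie strictly between 8 and 13.
Among integers, the simplest (lowest birthday = smallest |n|; 0 is born on day 0, +-n on day n) is 9.
No non-integer in the interval can be simpler: if x is a non-integer in the interval, then floor(x) or ceil(x) also lies in the interval (the interval contains an integer), and both are proper prefixes of x's sign expansion, i.e. born earlier. So the game value is 9.
Game value = 9

9


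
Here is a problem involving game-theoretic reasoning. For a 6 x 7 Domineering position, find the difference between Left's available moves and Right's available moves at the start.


Board is 6 x 7 (rows x cols).
Left (vertical) placements: (rows-1) * cols = 5 * 7 = 35
Right (horizontal) placements: rows * (cols-1) = 6 * 6 = 36
Advantage = Left - Right = 35 - 36 = -1

-1


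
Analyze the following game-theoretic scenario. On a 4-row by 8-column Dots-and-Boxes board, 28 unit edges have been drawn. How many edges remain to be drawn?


Grid: 4 x 8 boxes, i.e. 5 rows and 9 columns of dots.
Horizontal edges: (rows + 1) * cols = 5 * 8 = 40
Vertical edges: rows * (cols + 1) = 4 * 9 = 36
Total edges: 40 + 36 = 76
Edges drawn: 28
Remaining: 76 - 28 = 48

48


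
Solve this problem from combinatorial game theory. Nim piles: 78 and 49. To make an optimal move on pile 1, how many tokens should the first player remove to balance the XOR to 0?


Piles: 78 and 49
Current XOR: 78 XOR 49 = 127 (non-zero, so this is an N-position).
To make the XOR zero, we need to find a move that balances the piles.
For pile 1 (size 78): target = 78 XOR 127 = 49
We reduce pile 1 from 78 to 49.
Tokens removed: 78 - 49 = 29
Verification: 49 XOR 49 = 0

29


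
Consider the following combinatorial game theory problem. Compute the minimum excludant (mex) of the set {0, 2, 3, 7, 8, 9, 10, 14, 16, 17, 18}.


Set = {0, 2, 3, 7, 8, 9, 10, 14, 16, 17, 18}
0 is in the set.
1 is NOT in the set. This is the mex.
mex = 1

1


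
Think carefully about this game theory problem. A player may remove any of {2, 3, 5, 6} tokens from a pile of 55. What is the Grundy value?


The subtraction set is S = {2, 3, 5, 6}.
G(k) = mex{ G(k - s) : s in S, s <= k }. We compute iteratively: G(0) = 0.
G(1) = mex({}) = 0
G(2) = mex({0}) = 1
G(3) = mex({0}) = 1
G(4) = mex({0, 1}) = 2
G(5) = mex({0, 1}) = 2
G(6) = mex({0, 1, 2}) = 3
G(7) = mex({0, 1, 2}) = 3
G(8) = mex({1, 2, 3}) = 0
G(9) = mex({1, 2, 3}) = 0
G(10) = mex({0, 2, 3}) = 1
G(11) = mex({0, 2, 3}) = 1
G(12) = mex({0, 1, 3}) = 2
G(13) = mex({0, 1, 3}) = 2
Observe that G(8)..G(13) = 0, 0, 1, 1, 2, 2 repeats G(0)..G(5) = 0, 0, 1, 1, 2, 2.
For k >= max(S) = 6, G(k) is determined by the previous 6 values G(k-6)..G(k-1); a window of 6 consecutive values has recurred shifted by 8, so by induction G(k + 8) = G(k) for all k >= 0: the sequence is periodic from the start with period 8.
One period: G(0..7) = 0, 0, 1, 1, 2, 2, 3, 3.
55 mod 8 = 7, so G(55) = G(7) = 3.

3


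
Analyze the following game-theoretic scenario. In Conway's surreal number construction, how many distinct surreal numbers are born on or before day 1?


Day 0: {|} = 0 is born. Count = 1.
Day n: the number of surreal numbers born by day n is 2^(n+1) - 1.
By day 0: 2^1 - 1 = 1
By day 1: 2^2 - 1 = 3
By day 1: 3 surreal numbers.

3


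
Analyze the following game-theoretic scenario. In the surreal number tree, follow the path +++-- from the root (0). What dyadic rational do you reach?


Sign expansion: +++--
Rule: track bounds (lo, hi), initially (-inf, +inf). On '+', the current value becomes lo and we move to the simplest number in (value, hi): value + 1 if hi = +inf, otherwise the midpoint (value + hi)/2. On '-', the current value becomes hi and we move to value - 1 if lo = -inf, otherwise the midpoint (lo + value)/2.
Start at 0.
Step 1: sign = +, move right. Bounds: (0, +inf). Value = 1
Step 2: sign = +, move right. Bounds: (1, +inf). Value = 2
Step 3: sign = +, move right. Bounds: (2, +inf). Value = 3
Step 4: sign = -, move left. Bounds: (2, 3). Value = 5/2
Step 5: sign = -, move left. Bounds: (2, 5/2). Value = 9/4
The surreal number with sign expansion +++-- is 9/4.

9/4
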